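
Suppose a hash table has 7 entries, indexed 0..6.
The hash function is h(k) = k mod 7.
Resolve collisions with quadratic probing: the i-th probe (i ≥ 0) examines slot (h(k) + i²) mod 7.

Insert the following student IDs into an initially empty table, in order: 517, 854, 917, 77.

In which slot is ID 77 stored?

517: h=6 -> slot 6
854: h=0 -> slot 0
917: h=0, probe 0,1 -> slot 1
77: h=0, probe 0,1,4 -> slot 4
Table: [854, 917, —, —, 77, —, 517]

4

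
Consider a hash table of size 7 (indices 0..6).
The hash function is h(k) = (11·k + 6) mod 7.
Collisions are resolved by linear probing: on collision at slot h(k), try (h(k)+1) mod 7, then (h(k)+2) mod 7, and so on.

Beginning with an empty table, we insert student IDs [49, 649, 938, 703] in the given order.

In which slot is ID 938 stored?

Insert 49: h=6, slot 6 empty -> index 6.
Insert 649: h=5, slot 5 empty -> index 5.
Insert 938: h=6, slot 6 occupied -> index 0.
Insert 703: h=4, slot 4 empty -> index 4.
Table: [938, _, _, _, 703, 649, 49]

0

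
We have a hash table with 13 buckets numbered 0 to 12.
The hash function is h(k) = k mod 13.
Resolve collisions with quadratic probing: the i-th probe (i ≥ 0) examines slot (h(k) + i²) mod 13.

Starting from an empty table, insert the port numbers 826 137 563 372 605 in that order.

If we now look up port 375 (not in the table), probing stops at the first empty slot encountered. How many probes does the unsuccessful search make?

2

826 hashes to 7; slot 7 is free -> place at 7.
137 hashes to 7; 7 taken -> place at 8.
563 hashes to 4; slot 4 is free -> place at 4.
372 hashes to 8; 8 taken -> place at 9.
605 hashes to 7; 7,8 taken -> place at 11.
Table: [∅, ∅, ∅, ∅, 563, ∅, ∅, 826, 137, 372, ∅, 605, ∅]
Lookup 375: h=11, probe 11,12 → slot 12 empty, not found.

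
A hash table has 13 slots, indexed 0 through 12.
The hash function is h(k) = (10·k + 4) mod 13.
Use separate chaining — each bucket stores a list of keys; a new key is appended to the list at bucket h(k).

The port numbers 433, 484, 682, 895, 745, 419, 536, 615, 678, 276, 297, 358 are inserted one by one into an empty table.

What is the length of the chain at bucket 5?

3

Insert 433: h=5, bucket 5 empty → new chain.
Insert 484: h=8, bucket 8 empty → new chain.
Insert 682: h=12, bucket 12 empty → new chain.
Insert 895: h=10, bucket 10 empty → new chain.
Insert 745: h=5, bucket 5 nonempty → append to chain.
Insert 419: h=8, bucket 8 nonempty → append to chain.
Insert 536: h=8, bucket 8 nonempty → append to chain.
Insert 615: h=5, bucket 5 nonempty → append to chain.
Insert 678: h=11, bucket 11 empty → new chain.
Insert 276: h=8, bucket 8 nonempty → append to chain.
Insert 297: h=10, bucket 10 nonempty → append to chain.
Insert 358: h=9, bucket 9 empty → new chain.
Final buckets:
0: —
1: —
2: —
3: —
4: —
5: 433 -> 745 -> 615
6: —
7: —
8: 484 -> 419 -> 536 -> 276
9: 358
10: 895 -> 297
11: 678
12: 682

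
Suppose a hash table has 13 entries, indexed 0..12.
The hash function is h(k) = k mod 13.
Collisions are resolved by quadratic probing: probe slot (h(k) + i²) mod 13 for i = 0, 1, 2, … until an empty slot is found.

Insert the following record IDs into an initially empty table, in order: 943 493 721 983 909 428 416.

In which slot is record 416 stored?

943: h=7 → slot 7
493: h=12 → slot 12
721: h=6 → slot 6
983: h=8 → slot 8
909: h=12, probe 12,0 → slot 0
428: h=12, probe 12,0,3 → slot 3
416: h=0, probe 0,1 → slot 1
Table: [909, 416, -, 428, -, -, 721, 943, 983, -, -, -, 493]

1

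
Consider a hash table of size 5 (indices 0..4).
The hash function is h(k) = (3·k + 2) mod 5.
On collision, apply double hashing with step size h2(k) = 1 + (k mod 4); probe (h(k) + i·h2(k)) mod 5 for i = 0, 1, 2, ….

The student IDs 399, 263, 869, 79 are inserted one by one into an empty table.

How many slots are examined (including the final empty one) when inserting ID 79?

3

399 hashes to 4; slot 4 is free → place at 4.
263 hashes to 1; slot 1 is free → place at 1.
869 hashes to 4, h2=2; 4,1 taken → place at 3.
79 hashes to 4, h2=4; 4,3 taken → place at 2.
Table: [., 263, 79, 869, 399]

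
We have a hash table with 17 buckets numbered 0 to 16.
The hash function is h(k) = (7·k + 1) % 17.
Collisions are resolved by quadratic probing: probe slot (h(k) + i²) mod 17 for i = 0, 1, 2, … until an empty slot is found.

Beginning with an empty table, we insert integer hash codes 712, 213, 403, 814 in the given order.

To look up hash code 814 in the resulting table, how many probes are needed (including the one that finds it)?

Insert 712: h=4, slot 4 empty => index 4.
Insert 213: h=13, slot 13 empty => index 13.
Insert 403: h=0, slot 0 empty => index 0.
Insert 814: h=4, slot 4 occupied => index 5.
Table: [403, ., ., ., 712, 814, ., ., ., ., ., ., ., 213, ., ., .]
Lookup 814: h=4, probe 4,5 → found at 5.

2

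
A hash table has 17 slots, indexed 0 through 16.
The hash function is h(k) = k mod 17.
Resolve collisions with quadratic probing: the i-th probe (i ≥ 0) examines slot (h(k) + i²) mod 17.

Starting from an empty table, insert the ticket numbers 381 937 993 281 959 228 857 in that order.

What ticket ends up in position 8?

993

Insert 381: h=7, slot 7 empty -> index 7.
Insert 937: h=2, slot 2 empty -> index 2.
Insert 993: h=7, slot 7 occupied -> index 8.
Insert 281: h=9, slot 9 empty -> index 9.
Insert 959: h=7, slots 7,8 occupied -> index 11.
Insert 228: h=7, slots 7,8,11 occupied -> index 16.
Insert 857: h=7, slots 7,8,11,16 occupied -> index 6.
Table: [-, -, 937, -, -, -, 857, 381, 993, 281, -, 959, -, -, -, -, 228]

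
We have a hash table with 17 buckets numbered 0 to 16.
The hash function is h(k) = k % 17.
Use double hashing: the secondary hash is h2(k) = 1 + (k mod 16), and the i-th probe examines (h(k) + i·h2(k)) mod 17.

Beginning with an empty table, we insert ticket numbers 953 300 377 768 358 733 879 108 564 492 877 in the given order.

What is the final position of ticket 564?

953 hashes to 1; slot 1 is free -> place at 1.
300 hashes to 11; slot 11 is free -> place at 11.
377 hashes to 3; slot 3 is free -> place at 3.
768 hashes to 3, h2=1; 3 taken -> place at 4.
358 hashes to 1, h2=7; 1 taken -> place at 8.
733 hashes to 2; slot 2 is free -> place at 2.
879 hashes to 12; slot 12 is free -> place at 12.
108 hashes to 6; slot 6 is free -> place at 6.
564 hashes to 3, h2=5; 3,8 taken -> place at 13.
492 hashes to 16; slot 16 is free -> place at 16.
877 hashes to 10; slot 10 is free -> place at 10.
Table: [∅, 953, 733, 377, 768, ∅, 108, ∅, 358, ∅, 877, 300, 879, 564, ∅, ∅, 492]

13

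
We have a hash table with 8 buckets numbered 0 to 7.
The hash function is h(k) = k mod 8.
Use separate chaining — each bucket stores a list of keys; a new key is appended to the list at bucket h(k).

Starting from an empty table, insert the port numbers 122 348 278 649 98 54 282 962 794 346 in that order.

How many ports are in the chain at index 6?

Insert 122: h=2, bucket 2 empty -> new chain.
Insert 348: h=4, bucket 4 empty -> new chain.
Insert 278: h=6, bucket 6 empty -> new chain.
Insert 649: h=1, bucket 1 empty -> new chain.
Insert 98: h=2, bucket 2 nonempty -> append to chain.
Insert 54: h=6, bucket 6 nonempty -> append to chain.
Insert 282: h=2, bucket 2 nonempty -> append to chain.
Insert 962: h=2, bucket 2 nonempty -> append to chain.
Insert 794: h=2, bucket 2 nonempty -> append to chain.
Insert 346: h=2, bucket 2 nonempty -> append to chain.
Final buckets:
0: .
1: 649
2: 122 -> 98 -> 282 -> 962 -> 794 -> 346
3: .
4: 348
5: .
6: 278 -> 54
7: .

2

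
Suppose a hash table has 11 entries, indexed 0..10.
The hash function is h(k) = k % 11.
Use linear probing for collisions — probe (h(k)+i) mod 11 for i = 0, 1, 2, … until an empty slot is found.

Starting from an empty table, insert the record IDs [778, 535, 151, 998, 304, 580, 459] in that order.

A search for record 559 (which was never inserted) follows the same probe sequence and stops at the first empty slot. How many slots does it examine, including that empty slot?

Insert 778: h=8, slot 8 empty → index 8.
Insert 535: h=7, slot 7 empty → index 7.
Insert 151: h=8, slot 8 occupied → index 9.
Insert 998: h=8, slots 8,9 occupied → index 10.
Insert 304: h=7, slots 7,8,9,10 occupied → index 0.
Insert 580: h=8, slots 8,9,10,0 occupied → index 1.
Insert 459: h=8, slots 8,9,10,0,1 occupied → index 2.
Table: [304, 580, 459, —, —, —, —, 535, 778, 151, 998]
Lookup 559: h=9, probe 9,10,0,1,2,3 → slot 3 empty, not found.

6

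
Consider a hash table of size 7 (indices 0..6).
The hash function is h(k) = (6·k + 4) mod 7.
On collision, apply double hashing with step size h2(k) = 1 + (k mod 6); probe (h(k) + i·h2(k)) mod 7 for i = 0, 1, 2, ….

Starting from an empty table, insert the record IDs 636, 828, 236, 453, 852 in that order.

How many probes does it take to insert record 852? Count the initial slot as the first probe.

636 hashes to 5; slot 5 is free → place at 5.
828 hashes to 2; slot 2 is free → place at 2.
236 hashes to 6; slot 6 is free → place at 6.
453 hashes to 6, h2=4; 6 taken → place at 3.
852 hashes to 6, h2=1; 6 taken → place at 0.
Table: [852, ∅, 828, 453, ∅, 636, 236]

2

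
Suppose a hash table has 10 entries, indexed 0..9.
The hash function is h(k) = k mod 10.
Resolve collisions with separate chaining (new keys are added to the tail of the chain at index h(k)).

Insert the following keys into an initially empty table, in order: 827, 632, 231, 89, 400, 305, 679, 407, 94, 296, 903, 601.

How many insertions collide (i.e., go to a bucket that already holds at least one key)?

Insert 827: h=7, bucket 7 empty → new chain.
Insert 632: h=2, bucket 2 empty → new chain.
Insert 231: h=1, bucket 1 empty → new chain.
Insert 89: h=9, bucket 9 empty → new chain.
Insert 400: h=0, bucket 0 empty → new chain.
Insert 305: h=5, bucket 5 empty → new chain.
Insert 679: h=9, bucket 9 nonempty → append to chain.
Insert 407: h=7, bucket 7 nonempty → append to chain.
Insert 94: h=4, bucket 4 empty → new chain.
Insert 296: h=6, bucket 6 empty → new chain.
Insert 903: h=3, bucket 3 empty → new chain.
Insert 601: h=1, bucket 1 nonempty → append to chain.
Final buckets:
0: 400
1: 231 -> 601
2: 632
3: 903
4: 94
5: 305
6: 296
7: 827 -> 407
8: ∅
9: 89 -> 679

3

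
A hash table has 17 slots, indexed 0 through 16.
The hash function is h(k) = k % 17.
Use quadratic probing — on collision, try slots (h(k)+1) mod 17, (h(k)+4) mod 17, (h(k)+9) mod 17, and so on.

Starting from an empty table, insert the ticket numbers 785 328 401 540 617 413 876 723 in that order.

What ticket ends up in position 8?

723

785: h=3 -> slot 3
328: h=5 -> slot 5
401: h=10 -> slot 10
540: h=13 -> slot 13
617: h=5, probe 5,6 -> slot 6
413: h=5, probe 5,6,9 -> slot 9
876: h=9, probe 9,10,13,1 -> slot 1
723: h=9, probe 9,10,13,1,8 -> slot 8
Table: [-, 876, -, 785, -, 328, 617, -, 723, 413, 401, -, -, 540, -, -, -]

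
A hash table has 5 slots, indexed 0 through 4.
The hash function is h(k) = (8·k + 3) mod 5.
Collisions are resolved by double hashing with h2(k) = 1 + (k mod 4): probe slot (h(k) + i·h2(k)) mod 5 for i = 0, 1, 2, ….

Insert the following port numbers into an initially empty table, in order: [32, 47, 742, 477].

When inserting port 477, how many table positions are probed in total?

2

32: h=4 → slot 4
47: h=4, h2=4, probe 4,3 → slot 3
742: h=4, h2=3, probe 4,2 → slot 2
477: h=4, h2=2, probe 4,1 → slot 1
Table: [∅, 477, 742, 47, 32]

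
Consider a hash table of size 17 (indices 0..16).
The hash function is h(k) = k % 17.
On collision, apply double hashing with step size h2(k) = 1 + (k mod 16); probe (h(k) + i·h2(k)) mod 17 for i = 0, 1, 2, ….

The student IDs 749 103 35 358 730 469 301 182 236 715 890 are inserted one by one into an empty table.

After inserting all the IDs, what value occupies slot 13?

749 hashes to 1; slot 1 is free → place at 1.
103 hashes to 1, h2=8; 1 taken → place at 9.
35 hashes to 1, h2=4; 1 taken → place at 5.
358 hashes to 1, h2=7; 1 taken → place at 8.
730 hashes to 16; slot 16 is free → place at 16.
469 hashes to 10; slot 10 is free → place at 10.
301 hashes to 12; slot 12 is free → place at 12.
182 hashes to 12, h2=7; 12 taken → place at 2.
236 hashes to 15; slot 15 is free → place at 15.
715 hashes to 1, h2=12; 1 taken → place at 13.
890 hashes to 6; slot 6 is free → place at 6.
Table: [∅, 749, 182, ∅, ∅, 35, 890, ∅, 358, 103, 469, ∅, 301, 715, ∅, 236, 730]

715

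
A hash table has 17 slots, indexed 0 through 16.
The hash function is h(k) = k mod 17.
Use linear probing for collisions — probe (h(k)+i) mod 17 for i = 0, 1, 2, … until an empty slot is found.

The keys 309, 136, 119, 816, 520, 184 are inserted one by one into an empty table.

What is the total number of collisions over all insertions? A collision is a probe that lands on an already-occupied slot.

3

Insert 309: h=3, slot 3 empty → index 3.
Insert 136: h=0, slot 0 empty → index 0.
Insert 119: h=0, slot 0 occupied → index 1.
Insert 816: h=0, slots 0,1 occupied → index 2.
Insert 520: h=10, slot 10 empty → index 10.
Insert 184: h=14, slot 14 empty → index 14.
Table: [136, 119, 816, 309, _, _, _, _, _, _, 520, _, _, _, 184, _, _]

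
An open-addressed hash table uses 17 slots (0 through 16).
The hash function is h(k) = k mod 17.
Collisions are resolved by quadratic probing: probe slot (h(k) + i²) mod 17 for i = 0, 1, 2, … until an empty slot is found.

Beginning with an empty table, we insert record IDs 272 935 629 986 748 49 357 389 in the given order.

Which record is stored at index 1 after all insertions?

272 hashes to 0; slot 0 is free => place at 0.
935 hashes to 0; 0 taken => place at 1.
629 hashes to 0; 0,1 taken => place at 4.
986 hashes to 0; 0,1,4 taken => place at 9.
748 hashes to 0; 0,1,4,9 taken => place at 16.
49 hashes to 15; slot 15 is free => place at 15.
357 hashes to 0; 0,1,4,9,16 taken => place at 8.
389 hashes to 15; 15,16 taken => place at 2.
Table: [272, 935, 389, —, 629, —, —, —, 357, 986, —, —, —, —, —, 49, 748]

935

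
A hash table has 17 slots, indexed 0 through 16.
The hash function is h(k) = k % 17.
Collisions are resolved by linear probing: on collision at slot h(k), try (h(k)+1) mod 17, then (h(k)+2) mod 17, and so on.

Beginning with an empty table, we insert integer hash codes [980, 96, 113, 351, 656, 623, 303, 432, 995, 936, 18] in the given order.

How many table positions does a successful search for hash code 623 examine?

980: h=11 → slot 11
96: h=11, probe 11,12 → slot 12
113: h=11, probe 11,12,13 → slot 13
351: h=11, probe 11,12,13,14 → slot 14
656: h=10 → slot 10
623: h=11, probe 11,12,13,14,15 → slot 15
303: h=14, probe 14,15,16 → slot 16
432: h=7 → slot 7
995: h=9 → slot 9
936: h=1 → slot 1
18: h=1, probe 1,2 → slot 2
Table: [—, 936, 18, —, —, —, —, 432, —, 995, 656, 980, 96, 113, 351, 623, 303]
Lookup 623: h=11, probe 11,12,13,14,15 → found at 15.

5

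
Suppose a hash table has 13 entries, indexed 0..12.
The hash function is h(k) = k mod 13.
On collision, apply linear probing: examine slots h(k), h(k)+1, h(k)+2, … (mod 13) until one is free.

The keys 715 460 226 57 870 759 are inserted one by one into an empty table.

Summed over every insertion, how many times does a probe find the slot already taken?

6

Insert 715: h=0, slot 0 empty -> index 0.
Insert 460: h=5, slot 5 empty -> index 5.
Insert 226: h=5, slot 5 occupied -> index 6.
Insert 57: h=5, slots 5,6 occupied -> index 7.
Insert 870: h=12, slot 12 empty -> index 12.
Insert 759: h=5, slots 5,6,7 occupied -> index 8.
Table: [715, -, -, -, -, 460, 226, 57, 759, -, -, -, 870]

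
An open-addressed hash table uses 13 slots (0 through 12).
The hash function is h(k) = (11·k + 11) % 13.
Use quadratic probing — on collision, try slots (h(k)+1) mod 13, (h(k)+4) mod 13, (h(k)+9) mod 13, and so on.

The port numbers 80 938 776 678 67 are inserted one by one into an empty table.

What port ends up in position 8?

80 hashes to 7; slot 7 is free -> place at 7.
938 hashes to 7; 7 taken -> place at 8.
776 hashes to 6; slot 6 is free -> place at 6.
678 hashes to 7; 7,8 taken -> place at 11.
67 hashes to 7; 7,8,11 taken -> place at 3.
Table: [., ., ., 67, ., ., 776, 80, 938, ., ., 678, .]

938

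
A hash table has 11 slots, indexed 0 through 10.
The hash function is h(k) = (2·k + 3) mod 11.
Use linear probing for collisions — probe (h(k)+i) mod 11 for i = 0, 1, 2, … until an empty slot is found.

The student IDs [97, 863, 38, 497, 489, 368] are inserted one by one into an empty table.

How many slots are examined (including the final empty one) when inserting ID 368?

4

97: h=10 → slot 10
863: h=2 → slot 2
38: h=2, probe 2,3 → slot 3
497: h=7 → slot 7
489: h=2, probe 2,3,4 → slot 4
368: h=2, probe 2,3,4,5 → slot 5
Table: [., ., 863, 38, 489, 368, ., 497, ., ., 97]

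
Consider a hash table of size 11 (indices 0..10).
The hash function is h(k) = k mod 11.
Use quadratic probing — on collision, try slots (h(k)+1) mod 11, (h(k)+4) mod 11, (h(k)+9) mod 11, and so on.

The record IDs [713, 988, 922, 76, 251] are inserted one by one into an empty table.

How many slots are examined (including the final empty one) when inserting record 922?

Insert 713: h=9, slot 9 empty → index 9.
Insert 988: h=9, slot 9 occupied → index 10.
Insert 922: h=9, slots 9,10 occupied → index 2.
Insert 76: h=10, slot 10 occupied → index 0.
Insert 251: h=9, slots 9,10,2 occupied → index 7.
Table: [76, ., 922, ., ., ., ., 251, ., 713, 988]

3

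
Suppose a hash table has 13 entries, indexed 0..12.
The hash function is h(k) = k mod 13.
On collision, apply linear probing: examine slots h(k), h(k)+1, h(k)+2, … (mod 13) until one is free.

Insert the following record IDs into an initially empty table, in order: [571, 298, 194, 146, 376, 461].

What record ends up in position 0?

298

571 hashes to 12; slot 12 is free -> place at 12.
298 hashes to 12; 12 taken -> place at 0.
194 hashes to 12; 12,0 taken -> place at 1.
146 hashes to 3; slot 3 is free -> place at 3.
376 hashes to 12; 12,0,1 taken -> place at 2.
461 hashes to 6; slot 6 is free -> place at 6.
Table: [298, 194, 376, 146, —, —, 461, —, —, —, —, —, 571]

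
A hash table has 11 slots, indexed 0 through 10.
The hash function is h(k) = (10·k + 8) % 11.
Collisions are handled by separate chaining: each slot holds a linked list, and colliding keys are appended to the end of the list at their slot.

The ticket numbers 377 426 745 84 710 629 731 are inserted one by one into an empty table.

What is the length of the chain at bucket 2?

Insert 377: h=5, bucket 5 empty → new chain.
Insert 426: h=0, bucket 0 empty → new chain.
Insert 745: h=0, bucket 0 nonempty → append to chain.
Insert 84: h=1, bucket 1 empty → new chain.
Insert 710: h=2, bucket 2 empty → new chain.
Insert 629: h=6, bucket 6 empty → new chain.
Insert 731: h=3, bucket 3 empty → new chain.
Final buckets:
0: 426 -> 745
1: 84
2: 710
3: 731
4: —
5: 377
6: 629
7: —
8: —
9: —
10: —

1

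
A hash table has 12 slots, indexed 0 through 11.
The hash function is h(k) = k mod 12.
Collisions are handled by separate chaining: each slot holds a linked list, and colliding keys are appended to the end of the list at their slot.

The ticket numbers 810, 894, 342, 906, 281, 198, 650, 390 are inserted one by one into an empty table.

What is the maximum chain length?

810 → bucket 6
894 → bucket 6 (collision)
342 → bucket 6 (collision)
906 → bucket 6 (collision)
281 → bucket 5
198 → bucket 6 (collision)
650 → bucket 2
390 → bucket 6 (collision)
Final buckets:
0: -
1: -
2: 650
3: -
4: -
5: 281
6: 810 -> 894 -> 342 -> 906 -> 198 -> 390
7: -
8: -
9: -
10: -
11: -

6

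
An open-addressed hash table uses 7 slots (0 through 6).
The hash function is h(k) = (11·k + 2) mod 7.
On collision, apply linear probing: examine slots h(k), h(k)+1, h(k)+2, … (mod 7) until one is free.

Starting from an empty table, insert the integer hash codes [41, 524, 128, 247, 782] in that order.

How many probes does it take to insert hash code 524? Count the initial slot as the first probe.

41 hashes to 5; slot 5 is free -> place at 5.
524 hashes to 5; 5 taken -> place at 6.
128 hashes to 3; slot 3 is free -> place at 3.
247 hashes to 3; 3 taken -> place at 4.
782 hashes to 1; slot 1 is free -> place at 1.
Table: [∅, 782, ∅, 128, 247, 41, 524]

2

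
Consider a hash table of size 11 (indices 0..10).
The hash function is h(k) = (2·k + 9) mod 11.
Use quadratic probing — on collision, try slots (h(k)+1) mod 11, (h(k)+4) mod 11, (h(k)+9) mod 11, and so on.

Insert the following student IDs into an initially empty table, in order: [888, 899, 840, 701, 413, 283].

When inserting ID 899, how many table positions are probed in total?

2

888 hashes to 3; slot 3 is free → place at 3.
899 hashes to 3; 3 taken → place at 4.
840 hashes to 6; slot 6 is free → place at 6.
701 hashes to 3; 3,4 taken → place at 7.
413 hashes to 10; slot 10 is free → place at 10.
283 hashes to 3; 3,4,7 taken → place at 1.
Table: [., 283, ., 888, 899, ., 840, 701, ., ., 413]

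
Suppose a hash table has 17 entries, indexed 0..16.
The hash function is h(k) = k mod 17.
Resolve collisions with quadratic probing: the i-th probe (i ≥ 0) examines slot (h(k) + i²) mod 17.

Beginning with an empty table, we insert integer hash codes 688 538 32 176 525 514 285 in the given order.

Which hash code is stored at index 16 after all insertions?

688: h=8 -> slot 8
538: h=11 -> slot 11
32: h=15 -> slot 15
176: h=6 -> slot 6
525: h=15, probe 15,16 -> slot 16
514: h=4 -> slot 4
285: h=13 -> slot 13
Table: [—, —, —, —, 514, —, 176, —, 688, —, —, 538, —, 285, —, 32, 525]

525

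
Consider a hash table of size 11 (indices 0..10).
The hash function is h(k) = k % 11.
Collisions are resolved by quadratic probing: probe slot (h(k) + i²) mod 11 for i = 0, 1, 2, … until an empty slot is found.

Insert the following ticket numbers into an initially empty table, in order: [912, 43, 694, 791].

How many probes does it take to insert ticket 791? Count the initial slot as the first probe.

3

Insert 912: h=10, slot 10 empty → index 10.
Insert 43: h=10, slot 10 occupied → index 0.
Insert 694: h=1, slot 1 empty → index 1.
Insert 791: h=10, slots 10,0 occupied → index 3.
Table: [43, 694, ∅, 791, ∅, ∅, ∅, ∅, ∅, ∅, 912]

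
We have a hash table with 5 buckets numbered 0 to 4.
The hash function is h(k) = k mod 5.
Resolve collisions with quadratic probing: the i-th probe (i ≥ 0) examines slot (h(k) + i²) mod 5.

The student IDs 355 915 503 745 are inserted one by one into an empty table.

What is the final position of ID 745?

4

355 hashes to 0; slot 0 is free → place at 0.
915 hashes to 0; 0 taken → place at 1.
503 hashes to 3; slot 3 is free → place at 3.
745 hashes to 0; 0,1 taken → place at 4.
Table: [355, 915, -, 503, 745]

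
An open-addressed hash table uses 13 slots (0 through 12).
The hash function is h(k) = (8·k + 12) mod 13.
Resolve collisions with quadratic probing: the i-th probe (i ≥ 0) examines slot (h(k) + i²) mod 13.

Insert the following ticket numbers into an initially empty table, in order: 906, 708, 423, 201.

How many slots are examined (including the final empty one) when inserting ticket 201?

2

906 hashes to 6; slot 6 is free → place at 6.
708 hashes to 8; slot 8 is free → place at 8.
423 hashes to 3; slot 3 is free → place at 3.
201 hashes to 8; 8 taken → place at 9.
Table: [∅, ∅, ∅, 423, ∅, ∅, 906, ∅, 708, 201, ∅, ∅, ∅]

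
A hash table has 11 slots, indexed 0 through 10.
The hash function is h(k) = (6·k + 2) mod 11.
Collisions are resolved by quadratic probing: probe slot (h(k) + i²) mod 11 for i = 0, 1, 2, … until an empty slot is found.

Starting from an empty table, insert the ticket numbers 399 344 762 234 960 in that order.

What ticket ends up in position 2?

399: h=9 => slot 9
344: h=9, probe 9,10 => slot 10
762: h=9, probe 9,10,2 => slot 2
234: h=9, probe 9,10,2,7 => slot 7
960: h=9, probe 9,10,2,7,3 => slot 3
Table: [-, -, 762, 960, -, -, -, 234, -, 399, 344]

762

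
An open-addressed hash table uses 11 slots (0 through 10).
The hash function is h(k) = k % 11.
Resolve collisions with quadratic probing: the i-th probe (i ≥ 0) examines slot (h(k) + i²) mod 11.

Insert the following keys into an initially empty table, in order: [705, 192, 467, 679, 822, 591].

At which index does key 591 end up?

705 hashes to 1; slot 1 is free => place at 1.
192 hashes to 5; slot 5 is free => place at 5.
467 hashes to 5; 5 taken => place at 6.
679 hashes to 8; slot 8 is free => place at 8.
822 hashes to 8; 8 taken => place at 9.
591 hashes to 8; 8,9,1,6 taken => place at 2.
Table: [—, 705, 591, —, —, 192, 467, —, 679, 822, —]

2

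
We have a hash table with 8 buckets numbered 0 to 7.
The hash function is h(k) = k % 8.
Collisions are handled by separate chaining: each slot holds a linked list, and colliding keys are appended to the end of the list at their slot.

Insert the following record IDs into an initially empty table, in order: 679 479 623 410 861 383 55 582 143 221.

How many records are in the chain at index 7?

679 -> bucket 7
479 -> bucket 7 (collision)
623 -> bucket 7 (collision)
410 -> bucket 2
861 -> bucket 5
383 -> bucket 7 (collision)
55 -> bucket 7 (collision)
582 -> bucket 6
143 -> bucket 7 (collision)
221 -> bucket 5 (collision)
Final buckets:
0: —
1: —
2: 410
3: —
4: —
5: 861 -> 221
6: 582
7: 679 -> 479 -> 623 -> 383 -> 55 -> 143

6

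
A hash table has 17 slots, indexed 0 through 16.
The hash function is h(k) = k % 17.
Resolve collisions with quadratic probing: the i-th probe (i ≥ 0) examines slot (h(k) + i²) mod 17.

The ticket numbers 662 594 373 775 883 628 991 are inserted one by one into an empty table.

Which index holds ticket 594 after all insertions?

662: h=16 → slot 16
594: h=16, probe 16,0 → slot 0
373: h=16, probe 16,0,3 → slot 3
775: h=10 → slot 10
883: h=16, probe 16,0,3,8 → slot 8
628: h=16, probe 16,0,3,8,15 → slot 15
991: h=5 → slot 5
Table: [594, ∅, ∅, 373, ∅, 991, ∅, ∅, 883, ∅, 775, ∅, ∅, ∅, ∅, 628, 662]

0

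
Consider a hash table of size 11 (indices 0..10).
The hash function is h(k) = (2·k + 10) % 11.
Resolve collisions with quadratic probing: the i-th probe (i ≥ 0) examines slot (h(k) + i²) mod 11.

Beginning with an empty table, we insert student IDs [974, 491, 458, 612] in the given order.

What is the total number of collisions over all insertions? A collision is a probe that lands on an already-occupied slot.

3

974: h=0 → slot 0
491: h=2 → slot 2
458: h=2, probe 2,3 → slot 3
612: h=2, probe 2,3,6 → slot 6
Table: [974, ., 491, 458, ., ., 612, ., ., ., .]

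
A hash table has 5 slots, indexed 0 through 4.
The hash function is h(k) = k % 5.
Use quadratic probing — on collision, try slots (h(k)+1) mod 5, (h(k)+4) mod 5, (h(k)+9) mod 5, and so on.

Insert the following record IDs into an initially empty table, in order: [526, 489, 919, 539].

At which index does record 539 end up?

526 hashes to 1; slot 1 is free -> place at 1.
489 hashes to 4; slot 4 is free -> place at 4.
919 hashes to 4; 4 taken -> place at 0.
539 hashes to 4; 4,0 taken -> place at 3.
Table: [919, 526, —, 539, 489]

3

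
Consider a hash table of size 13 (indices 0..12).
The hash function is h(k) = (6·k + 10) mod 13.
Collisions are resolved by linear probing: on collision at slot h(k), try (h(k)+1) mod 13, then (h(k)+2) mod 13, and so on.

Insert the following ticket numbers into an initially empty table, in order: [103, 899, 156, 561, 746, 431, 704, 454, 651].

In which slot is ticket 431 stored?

103: h=4 -> slot 4
899: h=9 -> slot 9
156: h=10 -> slot 10
561: h=9, probe 9,10,11 -> slot 11
746: h=1 -> slot 1
431: h=9, probe 9,10,11,12 -> slot 12
704: h=9, probe 9,10,11,12,0 -> slot 0
454: h=4, probe 4,5 -> slot 5
651: h=3 -> slot 3
Table: [704, 746, -, 651, 103, 454, -, -, -, 899, 156, 561, 431]

12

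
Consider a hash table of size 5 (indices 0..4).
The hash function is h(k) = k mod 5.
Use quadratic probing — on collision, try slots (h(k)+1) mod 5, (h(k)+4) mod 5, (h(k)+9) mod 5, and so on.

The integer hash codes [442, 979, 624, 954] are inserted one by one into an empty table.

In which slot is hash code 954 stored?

442 hashes to 2; slot 2 is free → place at 2.
979 hashes to 4; slot 4 is free → place at 4.
624 hashes to 4; 4 taken → place at 0.
954 hashes to 4; 4,0 taken → place at 3.
Table: [624, ., 442, 954, 979]

3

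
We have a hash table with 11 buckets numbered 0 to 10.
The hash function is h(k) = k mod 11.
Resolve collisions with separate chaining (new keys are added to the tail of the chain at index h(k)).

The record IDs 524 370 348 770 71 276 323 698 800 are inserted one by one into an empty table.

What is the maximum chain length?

3

524 -> bucket 7
370 -> bucket 7 (collision)
348 -> bucket 7 (collision)
770 -> bucket 0
71 -> bucket 5
276 -> bucket 1
323 -> bucket 4
698 -> bucket 5 (collision)
800 -> bucket 8
Final buckets:
0: 770
1: 276
2: .
3: .
4: 323
5: 71 -> 698
6: .
7: 524 -> 370 -> 348
8: 800
9: .
10: .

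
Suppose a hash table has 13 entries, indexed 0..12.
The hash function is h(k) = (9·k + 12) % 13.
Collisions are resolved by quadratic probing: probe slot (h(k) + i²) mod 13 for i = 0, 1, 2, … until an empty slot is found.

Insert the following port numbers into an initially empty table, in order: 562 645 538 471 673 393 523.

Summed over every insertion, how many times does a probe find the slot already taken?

6

562 hashes to 0; slot 0 is free => place at 0.
645 hashes to 6; slot 6 is free => place at 6.
538 hashes to 5; slot 5 is free => place at 5.
471 hashes to 0; 0 taken => place at 1.
673 hashes to 11; slot 11 is free => place at 11.
393 hashes to 0; 0,1 taken => place at 4.
523 hashes to 0; 0,1,4 taken => place at 9.
Table: [562, 471, ∅, ∅, 393, 538, 645, ∅, ∅, 523, ∅, 673, ∅]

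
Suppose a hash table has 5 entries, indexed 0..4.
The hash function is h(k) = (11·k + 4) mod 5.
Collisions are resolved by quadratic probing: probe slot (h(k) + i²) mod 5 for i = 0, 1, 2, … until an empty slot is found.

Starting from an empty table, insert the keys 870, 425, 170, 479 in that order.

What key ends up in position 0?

425

870 hashes to 4; slot 4 is free => place at 4.
425 hashes to 4; 4 taken => place at 0.
170 hashes to 4; 4,0 taken => place at 3.
479 hashes to 3; 3,4 taken => place at 2.
Table: [425, ., 479, 170, 870]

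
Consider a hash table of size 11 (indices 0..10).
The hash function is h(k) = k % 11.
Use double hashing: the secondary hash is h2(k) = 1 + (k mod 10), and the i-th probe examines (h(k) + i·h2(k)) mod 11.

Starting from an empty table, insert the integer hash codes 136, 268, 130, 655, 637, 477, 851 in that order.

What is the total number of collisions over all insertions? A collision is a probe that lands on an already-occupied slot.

136: h=4 => slot 4
268: h=4, h2=9, probe 4,2 => slot 2
130: h=9 => slot 9
655: h=6 => slot 6
637: h=10 => slot 10
477: h=4, h2=8, probe 4,1 => slot 1
851: h=4, h2=2, probe 4,6,8 => slot 8
Table: [_, 477, 268, _, 136, _, 655, _, 851, 130, 637]

4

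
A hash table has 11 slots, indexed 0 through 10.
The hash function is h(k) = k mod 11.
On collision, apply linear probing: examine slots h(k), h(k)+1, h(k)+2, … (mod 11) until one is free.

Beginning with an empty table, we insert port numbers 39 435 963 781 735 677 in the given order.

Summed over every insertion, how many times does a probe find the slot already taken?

39: h=6 => slot 6
435: h=6, probe 6,7 => slot 7
963: h=6, probe 6,7,8 => slot 8
781: h=0 => slot 0
735: h=9 => slot 9
677: h=6, probe 6,7,8,9,10 => slot 10
Table: [781, -, -, -, -, -, 39, 435, 963, 735, 677]

7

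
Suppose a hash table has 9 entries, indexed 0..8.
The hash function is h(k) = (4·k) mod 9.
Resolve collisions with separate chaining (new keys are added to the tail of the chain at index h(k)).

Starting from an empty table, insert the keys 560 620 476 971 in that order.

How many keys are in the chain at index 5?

560 → bucket 8
620 → bucket 5
476 → bucket 5 (collision)
971 → bucket 5 (collision)
Final buckets:
0: ∅
1: ∅
2: ∅
3: ∅
4: ∅
5: 620 -> 476 -> 971
6: ∅
7: ∅
8: 560

3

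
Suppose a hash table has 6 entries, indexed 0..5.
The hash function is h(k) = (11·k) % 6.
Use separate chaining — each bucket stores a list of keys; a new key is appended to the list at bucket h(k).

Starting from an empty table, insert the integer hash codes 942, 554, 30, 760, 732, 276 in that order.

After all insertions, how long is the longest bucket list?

942 → bucket 0
554 → bucket 4
30 → bucket 0 (collision)
760 → bucket 2
732 → bucket 0 (collision)
276 → bucket 0 (collision)
Final buckets:
0: 942 -> 30 -> 732 -> 276
1: .
2: 760
3: .
4: 554
5: .

4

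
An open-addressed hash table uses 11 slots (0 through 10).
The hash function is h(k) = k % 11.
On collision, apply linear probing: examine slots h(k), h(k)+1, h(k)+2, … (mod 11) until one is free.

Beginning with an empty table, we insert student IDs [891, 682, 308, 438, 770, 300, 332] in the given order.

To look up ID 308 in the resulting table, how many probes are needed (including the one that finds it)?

3

891: h=0 -> slot 0
682: h=0, probe 0,1 -> slot 1
308: h=0, probe 0,1,2 -> slot 2
438: h=9 -> slot 9
770: h=0, probe 0,1,2,3 -> slot 3
300: h=3, probe 3,4 -> slot 4
332: h=2, probe 2,3,4,5 -> slot 5
Table: [891, 682, 308, 770, 300, 332, —, —, —, 438, —]
Lookup 308: h=0, probe 0,1,2 → found at 2.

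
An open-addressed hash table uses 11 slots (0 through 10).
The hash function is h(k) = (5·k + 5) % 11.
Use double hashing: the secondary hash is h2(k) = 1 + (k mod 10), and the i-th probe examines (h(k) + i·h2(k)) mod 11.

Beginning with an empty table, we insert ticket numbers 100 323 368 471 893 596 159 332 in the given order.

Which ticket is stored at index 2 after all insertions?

100 hashes to 10; slot 10 is free → place at 10.
323 hashes to 3; slot 3 is free → place at 3.
368 hashes to 8; slot 8 is free → place at 8.
471 hashes to 6; slot 6 is free → place at 6.
893 hashes to 4; slot 4 is free → place at 4.
596 hashes to 4, h2=7; 4 taken → place at 0.
159 hashes to 8, h2=10; 8 taken → place at 7.
332 hashes to 4, h2=3; 4,7,10 taken → place at 2.
Table: [596, ., 332, 323, 893, ., 471, 159, 368, ., 100]

332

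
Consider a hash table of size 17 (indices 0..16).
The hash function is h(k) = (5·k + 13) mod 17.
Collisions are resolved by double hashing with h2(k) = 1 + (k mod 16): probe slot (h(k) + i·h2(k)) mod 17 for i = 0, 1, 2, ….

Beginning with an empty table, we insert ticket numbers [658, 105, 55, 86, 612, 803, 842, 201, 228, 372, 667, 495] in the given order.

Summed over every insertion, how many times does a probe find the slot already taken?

658: h=5 => slot 5
105: h=11 => slot 11
55: h=16 => slot 16
86: h=1 => slot 1
612: h=13 => slot 13
803: h=16, h2=4, probe 16,3 => slot 3
842: h=7 => slot 7
201: h=15 => slot 15
228: h=14 => slot 14
372: h=3, h2=5, probe 3,8 => slot 8
667: h=16, h2=12, probe 16,11,6 => slot 6
495: h=6, h2=16, probe 6,5,4 => slot 4
Table: [-, 86, -, 803, 495, 658, 667, 842, 372, -, -, 105, -, 612, 228, 201, 55]

6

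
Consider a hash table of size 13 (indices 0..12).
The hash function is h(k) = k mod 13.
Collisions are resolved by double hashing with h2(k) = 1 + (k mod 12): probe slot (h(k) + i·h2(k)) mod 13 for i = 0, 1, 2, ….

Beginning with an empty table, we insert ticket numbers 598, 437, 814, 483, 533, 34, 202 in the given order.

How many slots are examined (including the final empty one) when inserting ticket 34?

598: h=0 => slot 0
437: h=8 => slot 8
814: h=8, h2=11, probe 8,6 => slot 6
483: h=2 => slot 2
533: h=0, h2=6, probe 0,6,12 => slot 12
34: h=8, h2=11, probe 8,6,4 => slot 4
202: h=7 => slot 7
Table: [598, -, 483, -, 34, -, 814, 202, 437, -, -, -, 533]

3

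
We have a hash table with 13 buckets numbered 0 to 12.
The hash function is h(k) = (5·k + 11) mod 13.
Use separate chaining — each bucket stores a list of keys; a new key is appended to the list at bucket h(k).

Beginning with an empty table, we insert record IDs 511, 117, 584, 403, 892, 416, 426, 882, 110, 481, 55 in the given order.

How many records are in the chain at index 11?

511 → bucket 5
117 → bucket 11
584 → bucket 6
403 → bucket 11 (collision)
892 → bucket 12
416 → bucket 11 (collision)
426 → bucket 9
882 → bucket 1
110 → bucket 2
481 → bucket 11 (collision)
55 → bucket 0
Final buckets:
0: 55
1: 882
2: 110
3: _
4: _
5: 511
6: 584
7: _
8: _
9: 426
10: _
11: 117 -> 403 -> 416 -> 481
12: 892

4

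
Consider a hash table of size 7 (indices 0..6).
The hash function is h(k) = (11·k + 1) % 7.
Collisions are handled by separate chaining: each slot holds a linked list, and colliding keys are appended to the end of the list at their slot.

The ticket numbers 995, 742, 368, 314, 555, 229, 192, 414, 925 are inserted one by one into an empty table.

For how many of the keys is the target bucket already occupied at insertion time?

995 → bucket 5
742 → bucket 1
368 → bucket 3
314 → bucket 4
555 → bucket 2
229 → bucket 0
192 → bucket 6
414 → bucket 5 (collision)
925 → bucket 5 (collision)
Final buckets:
0: 229
1: 742
2: 555
3: 368
4: 314
5: 995 -> 414 -> 925
6: 192

2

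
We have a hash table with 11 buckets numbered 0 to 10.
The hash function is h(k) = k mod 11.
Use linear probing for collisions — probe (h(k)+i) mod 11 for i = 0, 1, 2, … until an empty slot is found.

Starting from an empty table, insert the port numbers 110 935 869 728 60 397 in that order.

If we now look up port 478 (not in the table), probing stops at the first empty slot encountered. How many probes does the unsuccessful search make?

110 hashes to 0; slot 0 is free → place at 0.
935 hashes to 0; 0 taken → place at 1.
869 hashes to 0; 0,1 taken → place at 2.
728 hashes to 2; 2 taken → place at 3.
60 hashes to 5; slot 5 is free → place at 5.
397 hashes to 1; 1,2,3 taken → place at 4.
Table: [110, 935, 869, 728, 397, 60, —, —, —, —, —]
Lookup 478: h=5, probe 5,6 → slot 6 empty, not found.

2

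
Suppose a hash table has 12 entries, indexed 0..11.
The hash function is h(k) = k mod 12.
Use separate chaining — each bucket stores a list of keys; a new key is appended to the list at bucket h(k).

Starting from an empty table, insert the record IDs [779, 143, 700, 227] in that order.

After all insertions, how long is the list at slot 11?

3

Insert 779: h=11, bucket 11 empty -> new chain.
Insert 143: h=11, bucket 11 nonempty -> append to chain.
Insert 700: h=4, bucket 4 empty -> new chain.
Insert 227: h=11, bucket 11 nonempty -> append to chain.
Final buckets:
0: —
1: —
2: —
3: —
4: 700
5: —
6: —
7: —
8: —
9: —
10: —
11: 779 -> 143 -> 227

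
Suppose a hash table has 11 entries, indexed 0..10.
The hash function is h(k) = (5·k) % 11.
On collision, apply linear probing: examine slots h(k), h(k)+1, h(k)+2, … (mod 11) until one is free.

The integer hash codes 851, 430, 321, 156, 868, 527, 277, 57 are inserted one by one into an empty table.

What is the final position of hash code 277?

1

851: h=9 → slot 9
430: h=5 → slot 5
321: h=10 → slot 10
156: h=10, probe 10,0 → slot 0
868: h=6 → slot 6
527: h=6, probe 6,7 → slot 7
277: h=10, probe 10,0,1 → slot 1
57: h=10, probe 10,0,1,2 → slot 2
Table: [156, 277, 57, _, _, 430, 868, 527, _, 851, 321]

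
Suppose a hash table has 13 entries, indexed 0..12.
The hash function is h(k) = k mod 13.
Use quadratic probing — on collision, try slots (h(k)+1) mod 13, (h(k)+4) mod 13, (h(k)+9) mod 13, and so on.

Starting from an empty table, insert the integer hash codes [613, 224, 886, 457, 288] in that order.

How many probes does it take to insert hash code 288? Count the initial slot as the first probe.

5

613 hashes to 2; slot 2 is free -> place at 2.
224 hashes to 3; slot 3 is free -> place at 3.
886 hashes to 2; 2,3 taken -> place at 6.
457 hashes to 2; 2,3,6 taken -> place at 11.
288 hashes to 2; 2,3,6,11 taken -> place at 5.
Table: [_, _, 613, 224, _, 288, 886, _, _, _, _, 457, _]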